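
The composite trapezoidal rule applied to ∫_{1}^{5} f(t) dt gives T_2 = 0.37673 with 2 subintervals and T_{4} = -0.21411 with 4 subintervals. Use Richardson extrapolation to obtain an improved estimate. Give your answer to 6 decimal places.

R = (4·T_{4} − T_2) / 3 = (4·(-0.21411) − 0.37673)/3 = (-1.23317)/3 = -0.411057.

-0.411057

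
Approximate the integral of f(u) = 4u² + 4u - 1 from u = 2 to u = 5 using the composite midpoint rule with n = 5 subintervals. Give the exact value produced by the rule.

h = (5 − 2)/5 = 0.6.
Midpoints m₁,…,m₅ = 2.3, 2.9, 3.5, 4.1, 4.7.
f(m₁)=29.36, f(m₂)=44.24, f(m₃)=62, f(m₄)=82.64, f(m₅)=106.16.
h·[f(m₁) + f(m₂) + f(m₃) + f(m₄) + f(m₅)] = 0.6·(324.4) = 194.64.

194.64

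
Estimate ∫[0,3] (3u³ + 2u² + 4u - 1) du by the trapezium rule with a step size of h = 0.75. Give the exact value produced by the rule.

h = (3 − 0)/4 = 0.75.
Nodes u₀,…,u₄ = 0, 0.75, 1.5, 2.25, 3.
f(u) = 3u³ + 2u² + 4u - 1: f₀=-1, f₁=4.390625, f₂=19.625, f₃=52.296875, f₄=110.
(h/2)·[f₀ + 2f₁ + 2f₂ + 2f₃ + f₄] = 0.375·(261.625) = 98.109375.

98.109375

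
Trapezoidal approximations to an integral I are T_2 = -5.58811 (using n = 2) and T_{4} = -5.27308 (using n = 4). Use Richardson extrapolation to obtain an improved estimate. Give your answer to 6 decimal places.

-5.168070

R = (4·T_{4} − T_2) / 3 = (4·(-5.27308) − (-5.58811))/3 = (-15.50421)/3 = -5.168070.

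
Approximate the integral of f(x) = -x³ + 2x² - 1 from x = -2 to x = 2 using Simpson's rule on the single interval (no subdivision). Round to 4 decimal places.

6.6667

S = (b−a)/6 · [f(-2) + 4f(0) + f(2)] = 0.666667·[15 + 4·(-1) + (-1)] = 6.6667.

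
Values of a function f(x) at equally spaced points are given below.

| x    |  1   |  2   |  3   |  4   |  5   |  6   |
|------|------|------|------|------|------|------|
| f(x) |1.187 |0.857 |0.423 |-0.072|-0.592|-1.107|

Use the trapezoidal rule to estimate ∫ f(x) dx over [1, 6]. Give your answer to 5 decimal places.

h = 1, n = 5.
(h/2)·[y₀ + 2y₁ + 2y₂ + 2y₃ + 2y₄ + y₅] = 0.5·(1.312) = 0.65600.

0.65600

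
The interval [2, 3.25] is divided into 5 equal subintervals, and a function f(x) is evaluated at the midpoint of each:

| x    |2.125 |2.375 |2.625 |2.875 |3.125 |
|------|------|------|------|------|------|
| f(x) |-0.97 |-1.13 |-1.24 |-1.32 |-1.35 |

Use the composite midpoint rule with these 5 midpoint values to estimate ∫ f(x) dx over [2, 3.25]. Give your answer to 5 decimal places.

h = 0.25, n = 5.
h·[y(m₁) + y(m₂) + y(m₃) + y(m₄) + y(m₅)] = 0.25·(-6.01) = -1.50250.

-1.50250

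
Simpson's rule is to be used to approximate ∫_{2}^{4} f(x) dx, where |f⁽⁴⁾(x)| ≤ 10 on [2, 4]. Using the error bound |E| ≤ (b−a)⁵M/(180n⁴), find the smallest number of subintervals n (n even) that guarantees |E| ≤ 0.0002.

10

Need 320/(180n⁴) ≤ 0.0002.
n⁴ ≥ 320/(180·0.0002) = 8888.89 ⇒ n ≥ 9.7098, so the smallest even n is 10. (n must be even for Simpson's rule.)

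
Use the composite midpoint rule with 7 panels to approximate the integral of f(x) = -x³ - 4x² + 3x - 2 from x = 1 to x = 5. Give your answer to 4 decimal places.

h = (5 − 1)/7 = 0.571429.
Midpoints m₁,…,m₇ = 1.285714, 1.857143, 2.428571, 3, 3.571429, 4.142857, 4.714286.
f(m₁)=-6.880466, f(m₂)=-16.629738, f(m₃)=-32.629738, f(m₄)=-56, f(m₅)=-87.860058, f(m₆)=-129.329446, f(m₇)=-181.527697.
h·[f(m₁) + f(m₂) + f(m₃) + f(m₄) + f(m₅) + f(m₆) + f(m₇)] = 0.571429·(-510.857143) = -291.9184.

-291.9184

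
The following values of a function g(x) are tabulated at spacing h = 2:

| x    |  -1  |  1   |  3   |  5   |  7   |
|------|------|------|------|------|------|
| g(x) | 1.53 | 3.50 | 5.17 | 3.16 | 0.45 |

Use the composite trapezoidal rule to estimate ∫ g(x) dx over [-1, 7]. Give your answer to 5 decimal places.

h = 2, n = 4.
(h/2)·[y₀ + 2y₁ + 2y₂ + 2y₃ + y₄] = 1·(25.64) = 25.64000.

25.64000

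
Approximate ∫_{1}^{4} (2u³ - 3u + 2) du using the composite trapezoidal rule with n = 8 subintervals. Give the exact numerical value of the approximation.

h = (4 − 1)/8 = 0.375.
Nodes u₀,…,u₈ = 1, 1.375, 1.75, 2.125, 2.5, 2.875, 3.25, 3.625, 4.
f(u) = 2u³ - 3u + 2: f₀=1, f₁=3.07421875, f₂=7.46875, f₃=14.81640625, f₄=25.75, f₅=40.90234375, f₆=60.90625, f₇=86.39453125, f₈=118.
(h/2)·[f₀ + 2f₁ + 2f₂ + 2f₃ + 2f₄ + 2f₅ + 2f₆ + 2f₇ + f₈] = 0.1875·(597.625) = 112.0546875.

112.0546875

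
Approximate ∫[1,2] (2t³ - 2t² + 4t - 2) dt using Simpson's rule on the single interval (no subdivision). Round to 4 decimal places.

S = (b−a)/6 · [f(1) + 4f(1.5) + f(2)] = 0.166667·[2 + 4·6.25 + 14] = 6.8333.

6.8333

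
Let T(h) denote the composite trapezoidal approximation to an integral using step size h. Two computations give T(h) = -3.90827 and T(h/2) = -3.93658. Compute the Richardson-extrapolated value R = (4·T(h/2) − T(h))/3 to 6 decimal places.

R = (4·T(h/2) − T(h)) / 3 = (4·(-3.93658) − (-3.90827))/3 = (-11.83805)/3 = -3.946017.

-3.946017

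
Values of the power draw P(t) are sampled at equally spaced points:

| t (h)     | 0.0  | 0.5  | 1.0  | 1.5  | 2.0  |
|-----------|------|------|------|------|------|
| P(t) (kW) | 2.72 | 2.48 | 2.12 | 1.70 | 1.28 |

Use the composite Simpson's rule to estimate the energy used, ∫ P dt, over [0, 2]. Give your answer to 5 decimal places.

h = 0.5, n = 4.
(h/3)·[y₀ + 4y₁ + 2y₂ + 4y₃ + y₄] = 0.166667·(24.96) = 4.16000.

4.16000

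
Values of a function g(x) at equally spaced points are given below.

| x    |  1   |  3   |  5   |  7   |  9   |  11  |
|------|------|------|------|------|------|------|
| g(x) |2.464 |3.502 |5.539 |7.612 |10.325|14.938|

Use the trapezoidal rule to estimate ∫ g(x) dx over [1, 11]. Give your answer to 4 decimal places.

71.3580

h = 2, n = 5.
(h/2)·[y₀ + 2y₁ + 2y₂ + 2y₃ + 2y₄ + y₅] = 1·(71.358) = 71.3580.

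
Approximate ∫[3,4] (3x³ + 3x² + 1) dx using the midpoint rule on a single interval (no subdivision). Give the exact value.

166.375

M = (b−a)·f(3.5) = 1·(166.375) = 166.375.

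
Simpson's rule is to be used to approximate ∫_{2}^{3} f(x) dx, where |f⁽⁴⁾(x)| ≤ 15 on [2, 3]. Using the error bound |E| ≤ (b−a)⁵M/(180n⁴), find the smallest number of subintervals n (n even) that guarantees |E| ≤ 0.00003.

Need 15/(180n⁴) ≤ 0.00003.
n⁴ ≥ 15/(180·0.00003) = 2777.78 ⇒ n ≥ 7.2598, so the smallest even n is 8. (n must be even for Simpson's rule.)

8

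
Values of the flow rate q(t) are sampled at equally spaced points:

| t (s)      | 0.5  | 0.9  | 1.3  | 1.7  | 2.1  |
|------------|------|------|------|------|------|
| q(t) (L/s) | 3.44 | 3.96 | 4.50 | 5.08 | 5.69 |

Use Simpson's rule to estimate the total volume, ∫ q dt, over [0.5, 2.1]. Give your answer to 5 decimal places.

7.23867

h = 0.4, n = 4.
(h/3)·[y₀ + 4y₁ + 2y₂ + 4y₃ + y₄] = 0.133333·(54.29) = 7.23867.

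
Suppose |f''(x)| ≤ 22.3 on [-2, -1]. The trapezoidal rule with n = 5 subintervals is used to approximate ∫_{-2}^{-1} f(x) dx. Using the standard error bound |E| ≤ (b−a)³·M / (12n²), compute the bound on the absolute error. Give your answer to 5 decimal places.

0.07433

|E| ≤ (1)³·22.3 / (12·5²) = 22.3/300 = 0.07433.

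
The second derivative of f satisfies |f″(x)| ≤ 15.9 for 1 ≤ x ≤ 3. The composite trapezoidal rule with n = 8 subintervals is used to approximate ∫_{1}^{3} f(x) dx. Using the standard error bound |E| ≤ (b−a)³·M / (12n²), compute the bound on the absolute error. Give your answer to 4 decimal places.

0.1656

|E| ≤ (2)³·15.9 / (12·8²) = 127.2/768 = 0.1656.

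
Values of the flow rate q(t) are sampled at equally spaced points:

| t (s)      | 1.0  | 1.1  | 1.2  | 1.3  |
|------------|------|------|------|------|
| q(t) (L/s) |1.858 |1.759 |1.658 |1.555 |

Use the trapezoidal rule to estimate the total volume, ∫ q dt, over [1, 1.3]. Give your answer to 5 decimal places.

h = 0.1, n = 3.
(h/2)·[y₀ + 2y₁ + 2y₂ + y₃] = 0.05·(10.247) = 0.51235.

0.51235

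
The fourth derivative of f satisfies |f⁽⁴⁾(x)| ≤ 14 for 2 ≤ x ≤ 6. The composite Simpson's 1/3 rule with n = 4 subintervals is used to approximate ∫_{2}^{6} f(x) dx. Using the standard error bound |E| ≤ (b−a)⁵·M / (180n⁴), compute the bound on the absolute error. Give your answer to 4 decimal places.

|E| ≤ (4)⁵·14 / (180·4⁴) = 14336/46080 = 0.3111.

0.3111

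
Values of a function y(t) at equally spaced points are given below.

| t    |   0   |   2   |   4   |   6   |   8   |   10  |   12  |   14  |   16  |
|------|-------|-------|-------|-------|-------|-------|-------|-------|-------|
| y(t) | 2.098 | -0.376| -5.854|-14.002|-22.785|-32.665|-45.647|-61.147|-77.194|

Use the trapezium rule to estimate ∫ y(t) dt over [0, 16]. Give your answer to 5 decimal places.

-440.04800

h = 2, n = 8.
(h/2)·[y₀ + 2y₁ + 2y₂ + 2y₃ + 2y₄ + 2y₅ + 2y₆ + 2y₇ + y₈] = 1·(-440.048) = -440.04800.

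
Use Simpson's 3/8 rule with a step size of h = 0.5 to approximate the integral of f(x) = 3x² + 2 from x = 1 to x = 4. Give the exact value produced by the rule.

h = (4 − 1)/6 = 0.5.
Nodes x₀,…,x₆ = 1, 1.5, 2, 2.5, 3, 3.5, 4.
f(x) = 3x² + 2: f₀=5, f₁=8.75, f₂=14, f₃=20.75, f₄=29, f₅=38.75, f₆=50.
(3h/8)·[f₀ + 3f₁ + 3f₂ + 2f₃ + 3f₄ + 3f₅ + f₆] = 0.1875·(368) = 69.

69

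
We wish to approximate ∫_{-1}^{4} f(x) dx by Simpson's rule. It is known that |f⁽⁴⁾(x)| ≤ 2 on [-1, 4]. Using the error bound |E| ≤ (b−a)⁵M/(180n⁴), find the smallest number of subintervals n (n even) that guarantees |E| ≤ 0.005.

10

Need 6250/(180n⁴) ≤ 0.005.
n⁴ ≥ 6250/(180·0.005) = 6944.44 ⇒ n ≥ 9.1287, so the smallest even n is 10. (n must be even for Simpson's rule.)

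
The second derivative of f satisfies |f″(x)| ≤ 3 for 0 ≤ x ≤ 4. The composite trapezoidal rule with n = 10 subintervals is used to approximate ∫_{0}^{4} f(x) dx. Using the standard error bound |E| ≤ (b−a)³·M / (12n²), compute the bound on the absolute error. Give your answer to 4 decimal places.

0.1600

|E| ≤ (4)³·3 / (12·10²) = 192/1200 = 0.1600.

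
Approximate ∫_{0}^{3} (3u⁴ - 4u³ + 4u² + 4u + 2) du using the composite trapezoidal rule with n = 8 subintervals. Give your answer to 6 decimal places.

127.606567

h = (3 − 0)/8 = 0.375.
Nodes u₀,…,u₈ = 0, 0.375, 0.75, 1.125, 1.5, 1.875, 2.25, 2.625, 3.
f(u) = 3u⁴ - 4u³ + 4u² + 4u + 2: f₀=2, f₁=3.910888671875, f₂=6.51171875, f₃=10.672607421875, f₄=18.6875, f₅=34.274169921875, f₆=62.57421875, f₇=110.153076171875, f₈=185.
(h/2)·[f₀ + 2f₁ + 2f₂ + 2f₃ + 2f₄ + 2f₅ + 2f₆ + 2f₇ + f₈] = 0.1875·(680.568359375) = 127.606567.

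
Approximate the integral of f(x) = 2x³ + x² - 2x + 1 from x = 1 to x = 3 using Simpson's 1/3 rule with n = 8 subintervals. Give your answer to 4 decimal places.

h = (3 − 1)/8 = 0.25.
Nodes x₀,…,x₈ = 1, 1.25, 1.5, 1.75, 2, 2.25, 2.5, 2.75, 3.
f(x) = 2x³ + x² - 2x + 1: f₀=2, f₁=3.96875, f₂=7, f₃=11.28125, f₄=17, f₅=24.34375, f₆=33.5, f₇=44.65625, f₈=58.
(h/3)·[f₀ + 4f₁ + 2f₂ + 4f₃ + 2f₄ + 4f₅ + 2f₆ + 4f₇ + f₈] = 0.083333·(512) = 42.6667.

42.6667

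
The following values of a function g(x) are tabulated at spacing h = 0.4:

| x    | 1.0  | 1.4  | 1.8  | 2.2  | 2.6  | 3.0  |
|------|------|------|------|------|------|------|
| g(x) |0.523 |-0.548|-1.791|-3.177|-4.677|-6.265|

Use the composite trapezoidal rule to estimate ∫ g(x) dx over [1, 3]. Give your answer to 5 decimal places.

-5.22560

h = 0.4, n = 5.
(h/2)·[y₀ + 2y₁ + 2y₂ + 2y₃ + 2y₄ + y₅] = 0.2·(-26.128) = -5.22560.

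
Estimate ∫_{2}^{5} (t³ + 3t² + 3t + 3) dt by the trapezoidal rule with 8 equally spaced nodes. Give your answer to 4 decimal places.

h = (5 − 2)/7 = 0.428571.
Nodes t₀,…,t₇ = 2, 2.428571, 2.857143, 3.285714, 3.714286, 4.142857, 4.571429, 5.
f(t) = t³ + 3t² + 3t + 3: f₀=29, f₁=42.303207, f₂=59.384840, f₃=80.717201, f₄=106.772595, f₅=138.023324, f₆=174.941691, f₇=218.
(h/2)·[f₀ + 2f₁ + 2f₂ + 2f₃ + 2f₄ + 2f₅ + 2f₆ + f₇] = 0.214286·(1451.285714) = 310.9898.

310.9898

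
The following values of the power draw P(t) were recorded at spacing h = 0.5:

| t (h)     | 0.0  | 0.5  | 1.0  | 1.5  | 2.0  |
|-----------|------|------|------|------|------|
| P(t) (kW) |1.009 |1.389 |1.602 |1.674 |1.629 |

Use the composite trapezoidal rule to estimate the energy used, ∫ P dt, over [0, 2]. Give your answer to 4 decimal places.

h = 0.5, n = 4.
(h/2)·[y₀ + 2y₁ + 2y₂ + 2y₃ + y₄] = 0.25·(11.968) = 2.9920.

2.9920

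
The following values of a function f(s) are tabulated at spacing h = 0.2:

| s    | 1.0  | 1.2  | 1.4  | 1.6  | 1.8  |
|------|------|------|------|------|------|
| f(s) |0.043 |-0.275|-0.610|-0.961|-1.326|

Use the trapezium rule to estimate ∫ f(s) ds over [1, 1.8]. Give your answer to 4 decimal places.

h = 0.2, n = 4.
(h/2)·[y₀ + 2y₁ + 2y₂ + 2y₃ + y₄] = 0.1·(-4.975) = -0.4975.

-0.4975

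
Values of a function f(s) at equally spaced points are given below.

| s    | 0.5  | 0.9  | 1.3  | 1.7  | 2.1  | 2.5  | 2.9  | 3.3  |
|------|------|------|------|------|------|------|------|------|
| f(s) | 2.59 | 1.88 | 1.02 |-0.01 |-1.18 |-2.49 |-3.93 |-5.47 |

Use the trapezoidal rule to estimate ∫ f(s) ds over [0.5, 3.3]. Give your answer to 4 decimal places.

h = 0.4, n = 7.
(h/2)·[y₀ + 2y₁ + 2y₂ + 2y₃ + 2y₄ + 2y₅ + 2y₆ + y₇] = 0.2·(-12.30) = -2.4600.

-2.4600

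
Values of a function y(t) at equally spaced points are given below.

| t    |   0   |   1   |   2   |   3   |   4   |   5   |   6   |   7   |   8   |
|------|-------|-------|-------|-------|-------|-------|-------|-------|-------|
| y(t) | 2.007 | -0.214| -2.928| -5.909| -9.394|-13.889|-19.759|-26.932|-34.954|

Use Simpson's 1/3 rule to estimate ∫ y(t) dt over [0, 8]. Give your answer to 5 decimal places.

-94.96167

h = 1, n = 8.
(h/3)·[y₀ + 4y₁ + 2y₂ + 4y₃ + 2y₄ + 4y₅ + 2y₆ + 4y₇ + y₈] = 0.333333·(-284.885) = -94.96167.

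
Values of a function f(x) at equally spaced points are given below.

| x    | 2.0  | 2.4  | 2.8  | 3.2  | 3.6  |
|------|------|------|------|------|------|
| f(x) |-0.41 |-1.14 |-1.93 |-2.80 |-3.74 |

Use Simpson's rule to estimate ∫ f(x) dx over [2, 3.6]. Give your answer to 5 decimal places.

-3.16933

h = 0.4, n = 4.
(h/3)·[y₀ + 4y₁ + 2y₂ + 4y₃ + y₄] = 0.133333·(-23.77) = -3.16933.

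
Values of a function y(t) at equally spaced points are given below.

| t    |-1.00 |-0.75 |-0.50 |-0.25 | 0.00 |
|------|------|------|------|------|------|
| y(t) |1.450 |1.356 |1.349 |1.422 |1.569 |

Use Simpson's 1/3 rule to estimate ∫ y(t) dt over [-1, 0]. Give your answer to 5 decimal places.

1.40242

h = 0.25, n = 4.
(h/3)·[y₀ + 4y₁ + 2y₂ + 4y₃ + y₄] = 0.083333·(16.829) = 1.40242.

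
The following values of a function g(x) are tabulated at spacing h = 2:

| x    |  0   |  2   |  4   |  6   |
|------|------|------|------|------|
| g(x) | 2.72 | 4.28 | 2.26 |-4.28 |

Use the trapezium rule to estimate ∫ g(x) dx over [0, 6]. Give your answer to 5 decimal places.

h = 2, n = 3.
(h/2)·[y₀ + 2y₁ + 2y₂ + y₃] = 1·(11.52) = 11.52000.

11.52000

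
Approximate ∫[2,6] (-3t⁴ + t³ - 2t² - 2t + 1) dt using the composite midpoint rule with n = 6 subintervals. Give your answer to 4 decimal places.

h = (6 − 2)/6 = 0.666667.
Midpoints m₁,…,m₆ = 2.333333, 3, 3.666667, 4.333333, 5, 5.666667.
f(m₁)=-90.777778, f(m₂)=-239, f(m₃)=-526.185185, f(m₄)=-1021.666667, f(m₅)=-1809, f(m₆)=-2985.962963.
h·[f(m₁) + f(m₂) + f(m₃) + f(m₄) + f(m₅) + f(m₆)] = 0.666667·(-6672.592593) = -4448.3951.

-4448.3951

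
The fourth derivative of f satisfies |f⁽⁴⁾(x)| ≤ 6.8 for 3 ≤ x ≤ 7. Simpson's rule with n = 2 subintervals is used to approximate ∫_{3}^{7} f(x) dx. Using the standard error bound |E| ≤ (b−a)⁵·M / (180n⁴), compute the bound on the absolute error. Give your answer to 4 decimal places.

2.4178

|E| ≤ (4)⁵·6.8 / (180·2⁴) = 6963.2/2880 = 2.4178.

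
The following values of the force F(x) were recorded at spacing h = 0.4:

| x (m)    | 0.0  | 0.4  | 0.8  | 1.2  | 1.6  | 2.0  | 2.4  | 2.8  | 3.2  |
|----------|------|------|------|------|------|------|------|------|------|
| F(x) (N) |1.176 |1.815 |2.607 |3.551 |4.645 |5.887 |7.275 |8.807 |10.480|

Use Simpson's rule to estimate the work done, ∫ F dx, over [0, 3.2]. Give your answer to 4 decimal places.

16.1267

h = 0.4, n = 8.
(h/3)·[y₀ + 4y₁ + 2y₂ + 4y₃ + 2y₄ + 4y₅ + 2y₆ + 4y₇ + y₈] = 0.133333·(120.950) = 16.1267.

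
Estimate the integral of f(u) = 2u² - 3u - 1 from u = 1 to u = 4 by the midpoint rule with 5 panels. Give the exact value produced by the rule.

16.32

h = (4 − 1)/5 = 0.6.
Midpoints m₁,…,m₅ = 1.3, 1.9, 2.5, 3.1, 3.7.
f(m₁)=-1.52, f(m₂)=0.52, f(m₃)=4, f(m₄)=8.92, f(m₅)=15.28.
h·[f(m₁) + f(m₂) + f(m₃) + f(m₄) + f(m₅)] = 0.6·(27.2) = 16.32.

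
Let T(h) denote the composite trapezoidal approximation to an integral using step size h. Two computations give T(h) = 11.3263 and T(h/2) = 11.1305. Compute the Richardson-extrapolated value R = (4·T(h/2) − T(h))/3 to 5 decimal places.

R = (4·T(h/2) − T(h)) / 3 = (4·11.1305 − 11.3263)/3 = (33.1957)/3 = 11.06523.

11.06523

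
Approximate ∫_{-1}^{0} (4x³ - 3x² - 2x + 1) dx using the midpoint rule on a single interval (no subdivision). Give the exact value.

M = (b−a)·f(-0.5) = 1·(0.75) = 0.75.

0.75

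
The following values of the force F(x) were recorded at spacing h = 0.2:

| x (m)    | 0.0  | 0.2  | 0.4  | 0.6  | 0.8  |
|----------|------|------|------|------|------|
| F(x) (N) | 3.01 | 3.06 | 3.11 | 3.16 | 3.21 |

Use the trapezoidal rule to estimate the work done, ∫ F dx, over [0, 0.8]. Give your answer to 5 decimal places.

2.48800

h = 0.2, n = 4.
(h/2)·[y₀ + 2y₁ + 2y₂ + 2y₃ + y₄] = 0.1·(24.88) = 2.48800.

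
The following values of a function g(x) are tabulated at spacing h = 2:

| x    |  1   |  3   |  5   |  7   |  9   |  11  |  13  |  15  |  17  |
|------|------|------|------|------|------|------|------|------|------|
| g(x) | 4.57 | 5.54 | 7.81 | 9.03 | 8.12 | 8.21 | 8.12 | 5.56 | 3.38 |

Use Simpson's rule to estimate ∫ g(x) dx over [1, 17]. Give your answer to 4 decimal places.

h = 2, n = 8.
(h/3)·[y₀ + 4y₁ + 2y₂ + 4y₃ + 2y₄ + 4y₅ + 2y₆ + 4y₇ + y₈] = 0.666667·(169.41) = 112.9400.

112.9400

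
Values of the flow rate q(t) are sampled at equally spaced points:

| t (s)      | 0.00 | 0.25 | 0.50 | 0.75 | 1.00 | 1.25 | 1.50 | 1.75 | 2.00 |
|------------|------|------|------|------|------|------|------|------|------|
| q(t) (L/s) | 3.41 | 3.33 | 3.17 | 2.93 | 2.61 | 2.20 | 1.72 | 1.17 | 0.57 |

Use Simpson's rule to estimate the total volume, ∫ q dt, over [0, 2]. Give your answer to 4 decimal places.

4.7917

h = 0.25, n = 8.
(h/3)·[y₀ + 4y₁ + 2y₂ + 4y₃ + 2y₄ + 4y₅ + 2y₆ + 4y₇ + y₈] = 0.083333·(57.50) = 4.7917.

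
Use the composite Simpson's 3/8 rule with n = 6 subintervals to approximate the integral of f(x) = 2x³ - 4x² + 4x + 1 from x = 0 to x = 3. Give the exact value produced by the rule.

h = (3 − 0)/6 = 0.5.
Nodes x₀,…,x₆ = 0, 0.5, 1, 1.5, 2, 2.5, 3.
f(x) = 2x³ - 4x² + 4x + 1: f₀=1, f₁=2.25, f₂=3, f₃=4.75, f₄=9, f₅=17.25, f₆=31.
(3h/8)·[f₀ + 3f₁ + 3f₂ + 2f₃ + 3f₄ + 3f₅ + f₆] = 0.1875·(136) = 25.5.

25.5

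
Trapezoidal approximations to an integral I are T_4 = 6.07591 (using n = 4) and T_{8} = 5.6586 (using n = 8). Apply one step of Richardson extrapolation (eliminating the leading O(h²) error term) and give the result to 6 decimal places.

5.519497

R = (4·T_{8} − T_4) / 3 = (4·5.6586 − 6.07591)/3 = (16.55849)/3 = 5.519497.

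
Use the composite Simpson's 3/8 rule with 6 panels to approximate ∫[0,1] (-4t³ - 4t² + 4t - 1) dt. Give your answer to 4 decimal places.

-1.3333

h = (1 − 0)/6 = 0.166667.
Nodes t₀,…,t₆ = 0, 0.166667, 0.333333, 0.5, 0.666667, 0.833333, 1.
f(t) = -4t³ - 4t² + 4t - 1: f₀=-1, f₁=-0.462963, f₂=-0.259259, f₃=-0.5, f₄=-1.296296, f₅=-2.759259, f₆=-5.
(3h/8)·[f₀ + 3f₁ + 3f₂ + 2f₃ + 3f₄ + 3f₅ + f₆] = 0.0625·(-21.333333) = -1.3333.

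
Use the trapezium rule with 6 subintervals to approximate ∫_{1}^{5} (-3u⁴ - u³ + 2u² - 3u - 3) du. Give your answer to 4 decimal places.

-2052.8395

h = (5 − 1)/6 = 0.666667.
Nodes u₀,…,u₆ = 1, 1.666667, 2.333333, 3, 3.666667, 4.333333, 5.
f(u) = -3u⁴ - u³ + 2u² - 3u - 3: f₀=-8, f₁=-30.222222, f₂=-100.740741, f₃=-264, f₄=-578.666667, f₅=-1117.629630, f₆=-1968.
(h/2)·[f₀ + 2f₁ + 2f₂ + 2f₃ + 2f₄ + 2f₅ + f₆] = 0.333333·(-6158.518519) = -2052.8395.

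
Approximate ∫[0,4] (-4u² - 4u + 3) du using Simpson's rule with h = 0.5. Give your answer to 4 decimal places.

-105.3333

h = (4 − 0)/8 = 0.5.
Nodes u₀,…,u₈ = 0, 0.5, 1, 1.5, 2, 2.5, 3, 3.5, 4.
f(u) = -4u² - 4u + 3: f₀=3, f₁=0, f₂=-5, f₃=-12, f₄=-21, f₅=-32, f₆=-45, f₇=-60, f₈=-77.
(h/3)·[f₀ + 4f₁ + 2f₂ + 4f₃ + 2f₄ + 4f₅ + 2f₆ + 4f₇ + f₈] = 0.166667·(-632) = -105.3333.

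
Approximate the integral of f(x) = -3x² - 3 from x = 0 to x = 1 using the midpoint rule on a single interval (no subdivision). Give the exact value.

-3.75

M = (b−a)·f(0.5) = 1·(-3.75) = -3.75.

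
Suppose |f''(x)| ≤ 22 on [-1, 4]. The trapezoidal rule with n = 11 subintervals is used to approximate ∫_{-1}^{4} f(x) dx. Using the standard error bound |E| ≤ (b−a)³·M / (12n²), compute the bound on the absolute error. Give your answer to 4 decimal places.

|E| ≤ (5)³·22 / (12·11²) = 2750/1452 = 1.8939.

1.8939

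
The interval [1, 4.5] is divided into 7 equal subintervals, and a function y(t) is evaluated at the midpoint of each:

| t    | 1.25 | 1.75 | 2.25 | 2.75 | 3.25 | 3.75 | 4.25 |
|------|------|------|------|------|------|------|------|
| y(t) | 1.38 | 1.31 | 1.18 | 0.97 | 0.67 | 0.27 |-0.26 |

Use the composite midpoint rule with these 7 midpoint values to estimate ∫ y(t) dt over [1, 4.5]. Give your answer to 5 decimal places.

h = 0.5, n = 7.
h·[y(m₁) + y(m₂) + y(m₃) + y(m₄) + y(m₅) + y(m₆) + y(m₇)] = 0.5·(5.52) = 2.76000.

2.76000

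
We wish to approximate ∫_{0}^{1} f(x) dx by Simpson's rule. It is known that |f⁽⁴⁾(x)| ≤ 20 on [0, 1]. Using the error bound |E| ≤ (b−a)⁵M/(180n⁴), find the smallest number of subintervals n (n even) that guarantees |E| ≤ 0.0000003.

26

Need 20/(180n⁴) ≤ 0.0000003.
n⁴ ≥ 20/(180·0.0000003) = 370370 ⇒ n ≥ 24.6694, so the smallest even n is 26. (n must be even for Simpson's rule.)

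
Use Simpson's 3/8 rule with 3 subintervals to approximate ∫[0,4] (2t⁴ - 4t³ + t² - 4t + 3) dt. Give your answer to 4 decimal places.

162.5185

h = (4 − 0)/3 = 1.333333.
Nodes t₀,…,t₃ = 0, 1.333333, 2.666667, 4.
f(t) = 2t⁴ - 4t³ + t² - 4t + 3: f₀=3, f₁=-3.716049, f₂=24.728395, f₃=259.
(3h/8)·[f₀ + 3f₁ + 3f₂ + f₃] = 0.5·(325.037037) = 162.5185.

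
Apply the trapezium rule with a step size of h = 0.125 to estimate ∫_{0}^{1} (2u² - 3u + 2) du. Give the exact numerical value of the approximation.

h = (1 − 0)/8 = 0.125.
Nodes u₀,…,u₈ = 0, 0.125, 0.25, 0.375, 0.5, 0.625, 0.75, 0.875, 1.
f(u) = 2u² - 3u + 2: f₀=2, f₁=1.65625, f₂=1.375, f₃=1.15625, f₄=1, f₅=0.90625, f₆=0.875, f₇=0.90625, f₈=1.
(h/2)·[f₀ + 2f₁ + 2f₂ + 2f₃ + 2f₄ + 2f₅ + 2f₆ + 2f₇ + f₈] = 0.0625·(18.75) = 1.171875.

1.171875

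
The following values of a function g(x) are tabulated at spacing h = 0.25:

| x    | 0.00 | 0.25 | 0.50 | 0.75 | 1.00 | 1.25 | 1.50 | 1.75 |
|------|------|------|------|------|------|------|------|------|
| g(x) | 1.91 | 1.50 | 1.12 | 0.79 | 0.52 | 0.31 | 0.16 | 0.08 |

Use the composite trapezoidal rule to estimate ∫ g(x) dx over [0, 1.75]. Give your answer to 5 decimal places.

1.34875

h = 0.25, n = 7.
(h/2)·[y₀ + 2y₁ + 2y₂ + 2y₃ + 2y₄ + 2y₅ + 2y₆ + y₇] = 0.125·(10.79) = 1.34875.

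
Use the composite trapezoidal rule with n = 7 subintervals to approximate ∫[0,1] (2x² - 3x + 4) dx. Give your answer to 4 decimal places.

h = (1 − 0)/7 = 0.142857.
Nodes x₀,…,x₇ = 0, 0.142857, 0.285714, 0.428571, 0.571429, 0.714286, 0.857143, 1.
f(x) = 2x² - 3x + 4: f₀=4, f₁=3.612245, f₂=3.306122, f₃=3.081633, f₄=2.938776, f₅=2.877551, f₆=2.897959, f₇=3.
(h/2)·[f₀ + 2f₁ + 2f₂ + 2f₃ + 2f₄ + 2f₅ + 2f₆ + f₇] = 0.071429·(44.428571) = 3.1735.

3.1735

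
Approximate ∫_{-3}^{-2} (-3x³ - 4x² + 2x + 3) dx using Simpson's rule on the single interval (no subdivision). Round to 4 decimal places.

21.4167

S = (b−a)/6 · [f(-3) + 4f(-2.5) + f(-2)] = 0.166667·[42 + 4·19.875 + 7] = 21.4167.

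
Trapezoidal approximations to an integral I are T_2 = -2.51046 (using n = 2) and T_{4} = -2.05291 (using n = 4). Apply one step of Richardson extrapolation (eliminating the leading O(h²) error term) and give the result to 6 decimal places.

-1.900393

R = (4·T_{4} − T_2) / 3 = (4·(-2.05291) − (-2.51046))/3 = (-5.70118)/3 = -1.900393.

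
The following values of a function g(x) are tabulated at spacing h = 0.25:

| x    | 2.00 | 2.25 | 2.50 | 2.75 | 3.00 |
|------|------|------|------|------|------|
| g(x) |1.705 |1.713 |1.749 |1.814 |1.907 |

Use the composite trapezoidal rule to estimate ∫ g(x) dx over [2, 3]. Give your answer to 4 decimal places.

1.7705

h = 0.25, n = 4.
(h/2)·[y₀ + 2y₁ + 2y₂ + 2y₃ + y₄] = 0.125·(14.164) = 1.7705.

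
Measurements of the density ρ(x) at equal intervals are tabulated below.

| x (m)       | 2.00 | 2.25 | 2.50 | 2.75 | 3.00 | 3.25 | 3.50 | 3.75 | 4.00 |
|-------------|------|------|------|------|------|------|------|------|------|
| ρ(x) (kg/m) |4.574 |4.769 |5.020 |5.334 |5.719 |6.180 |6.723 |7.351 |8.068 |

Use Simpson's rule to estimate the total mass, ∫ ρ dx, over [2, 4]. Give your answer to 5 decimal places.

11.84183

h = 0.25, n = 8.
(h/3)·[y₀ + 4y₁ + 2y₂ + 4y₃ + 2y₄ + 4y₅ + 2y₆ + 4y₇ + y₈] = 0.083333·(142.102) = 11.84183.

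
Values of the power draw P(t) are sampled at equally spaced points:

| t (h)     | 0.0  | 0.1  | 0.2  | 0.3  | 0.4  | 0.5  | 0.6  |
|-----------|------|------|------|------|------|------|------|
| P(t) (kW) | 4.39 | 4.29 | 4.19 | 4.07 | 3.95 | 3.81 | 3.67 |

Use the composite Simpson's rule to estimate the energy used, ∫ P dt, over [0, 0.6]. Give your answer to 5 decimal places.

h = 0.1, n = 6.
(h/3)·[y₀ + 4y₁ + 2y₂ + 4y₃ + 2y₄ + 4y₅ + y₆] = 0.033333·(73.02) = 2.43400.

2.43400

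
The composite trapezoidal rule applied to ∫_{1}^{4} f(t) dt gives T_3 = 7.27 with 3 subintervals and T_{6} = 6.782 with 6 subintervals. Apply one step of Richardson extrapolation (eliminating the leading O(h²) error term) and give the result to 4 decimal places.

R = (4·T_{6} − T_3) / 3 = (4·6.782 − 7.27)/3 = (19.858)/3 = 6.6193.

6.6193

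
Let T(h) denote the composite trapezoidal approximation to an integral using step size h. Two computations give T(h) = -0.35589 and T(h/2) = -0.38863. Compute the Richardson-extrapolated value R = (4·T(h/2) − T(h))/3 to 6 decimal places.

R = (4·T(h/2) − T(h)) / 3 = (4·(-0.38863) − (-0.35589))/3 = (-1.19863)/3 = -0.399543.

-0.399543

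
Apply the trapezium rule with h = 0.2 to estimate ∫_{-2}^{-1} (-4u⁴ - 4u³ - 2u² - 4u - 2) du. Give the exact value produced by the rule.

h = (-1 − (-2))/5 = 0.2.
Nodes u₀,…,u₅ = -2, -1.8, -1.6, -1.4, -1.2, -1.
f(u) = -4u⁴ - 4u³ - 2u² - 4u - 2: f₀=-34, f₁=-19.9424, f₂=-10.5504, f₃=-4.7104, f₄=-1.4624, f₅=0.
(h/2)·[f₀ + 2f₁ + 2f₂ + 2f₃ + 2f₄ + f₅] = 0.1·(-107.3312) = -10.73312.

-10.73312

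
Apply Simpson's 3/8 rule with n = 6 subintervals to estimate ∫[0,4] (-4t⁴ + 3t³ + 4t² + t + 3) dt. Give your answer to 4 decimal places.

h = (4 − 0)/6 = 0.666667.
Nodes t₀,…,t₆ = 0, 0.666667, 1.333333, 2, 2.666667, 3.333333, 4.
f(t) = -4t⁴ + 3t³ + 4t² + t + 3: f₀=3, f₁=5.543210, f₂=5.913580, f₃=-19, f₄=-111.271605, f₅=-331.938272, f₆=-761.
(3h/8)·[f₀ + 3f₁ + 3f₂ + 2f₃ + 3f₄ + 3f₅ + f₆] = 0.25·(-2091.259259) = -522.8148.

-522.8148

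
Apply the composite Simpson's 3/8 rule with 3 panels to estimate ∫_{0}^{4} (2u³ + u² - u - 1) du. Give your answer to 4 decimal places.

137.3333

h = (4 − 0)/3 = 1.333333.
Nodes u₀,…,u₃ = 0, 1.333333, 2.666667, 4.
f(u) = 2u³ + u² - u - 1: f₀=-1, f₁=4.185185, f₂=41.370370, f₃=139.
(3h/8)·[f₀ + 3f₁ + 3f₂ + f₃] = 0.5·(274.666667) = 137.3333.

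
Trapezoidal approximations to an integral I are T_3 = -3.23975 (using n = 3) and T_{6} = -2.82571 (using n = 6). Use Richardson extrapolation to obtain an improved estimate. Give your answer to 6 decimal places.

R = (4·T_{6} − T_3) / 3 = (4·(-2.82571) − (-3.23975))/3 = (-8.06309)/3 = -2.687697.

-2.687697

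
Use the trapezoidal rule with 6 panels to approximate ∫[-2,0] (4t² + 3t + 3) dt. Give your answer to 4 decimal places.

h = (0 − (-2))/6 = 0.333333.
Nodes t₀,…,t₆ = -2, -1.666667, -1.333333, -1, -0.666667, -0.333333, 0.
f(t) = 4t² + 3t + 3: f₀=13, f₁=9.111111, f₂=6.111111, f₃=4, f₄=2.777778, f₅=2.444444, f₆=3.
(h/2)·[f₀ + 2f₁ + 2f₂ + 2f₃ + 2f₄ + 2f₅ + f₆] = 0.166667·(64.888889) = 10.8148.

10.8148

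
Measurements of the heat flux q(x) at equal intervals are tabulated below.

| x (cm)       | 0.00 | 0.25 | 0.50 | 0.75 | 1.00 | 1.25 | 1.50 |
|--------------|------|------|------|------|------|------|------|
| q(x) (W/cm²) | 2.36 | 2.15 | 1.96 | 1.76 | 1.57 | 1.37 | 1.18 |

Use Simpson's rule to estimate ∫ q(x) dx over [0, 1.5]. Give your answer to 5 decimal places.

h = 0.25, n = 6.
(h/3)·[y₀ + 4y₁ + 2y₂ + 4y₃ + 2y₄ + 4y₅ + y₆] = 0.083333·(31.72) = 2.64333.

2.64333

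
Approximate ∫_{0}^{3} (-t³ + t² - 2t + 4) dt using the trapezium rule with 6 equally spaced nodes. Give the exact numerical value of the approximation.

-8.88

h = (3 − 0)/5 = 0.6.
Nodes t₀,…,t₅ = 0, 0.6, 1.2, 1.8, 2.4, 3.
f(t) = -t³ + t² - 2t + 4: f₀=4, f₁=2.944, f₂=1.312, f₃=-2.192, f₄=-8.864, f₅=-20.
(h/2)·[f₀ + 2f₁ + 2f₂ + 2f₃ + 2f₄ + f₅] = 0.3·(-29.6) = -8.88.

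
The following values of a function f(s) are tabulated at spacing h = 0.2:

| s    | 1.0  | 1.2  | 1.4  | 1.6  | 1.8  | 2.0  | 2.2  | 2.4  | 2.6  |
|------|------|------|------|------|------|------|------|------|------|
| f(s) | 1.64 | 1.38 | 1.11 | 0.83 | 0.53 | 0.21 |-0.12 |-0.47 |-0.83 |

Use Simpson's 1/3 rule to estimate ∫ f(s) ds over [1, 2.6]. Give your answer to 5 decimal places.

h = 0.2, n = 8.
(h/3)·[y₀ + 4y₁ + 2y₂ + 4y₃ + 2y₄ + 4y₅ + 2y₆ + 4y₇ + y₈] = 0.066667·(11.65) = 0.77667.

0.77667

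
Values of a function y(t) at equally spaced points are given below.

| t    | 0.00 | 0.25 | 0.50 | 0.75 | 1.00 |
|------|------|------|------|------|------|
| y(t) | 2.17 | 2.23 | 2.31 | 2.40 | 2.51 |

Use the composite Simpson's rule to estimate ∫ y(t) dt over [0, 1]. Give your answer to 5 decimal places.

2.31833

h = 0.25, n = 4.
(h/3)·[y₀ + 4y₁ + 2y₂ + 4y₃ + y₄] = 0.083333·(27.82) = 2.31833.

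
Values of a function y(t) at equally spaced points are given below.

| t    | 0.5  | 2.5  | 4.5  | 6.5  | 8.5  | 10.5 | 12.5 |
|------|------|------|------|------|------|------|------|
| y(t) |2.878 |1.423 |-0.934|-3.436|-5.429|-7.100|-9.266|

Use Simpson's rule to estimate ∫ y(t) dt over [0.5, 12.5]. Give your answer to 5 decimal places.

-37.04400

h = 2, n = 6.
(h/3)·[y₀ + 4y₁ + 2y₂ + 4y₃ + 2y₄ + 4y₅ + y₆] = 0.666667·(-55.566) = -37.04400.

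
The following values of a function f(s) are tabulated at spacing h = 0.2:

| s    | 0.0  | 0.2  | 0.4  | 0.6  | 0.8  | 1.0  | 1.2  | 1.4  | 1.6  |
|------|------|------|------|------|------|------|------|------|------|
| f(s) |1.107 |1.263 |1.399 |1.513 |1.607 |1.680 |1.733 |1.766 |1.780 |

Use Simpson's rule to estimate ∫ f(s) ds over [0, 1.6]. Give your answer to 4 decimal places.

h = 0.2, n = 8.
(h/3)·[y₀ + 4y₁ + 2y₂ + 4y₃ + 2y₄ + 4y₅ + 2y₆ + 4y₇ + y₈] = 0.066667·(37.253) = 2.4835.

2.4835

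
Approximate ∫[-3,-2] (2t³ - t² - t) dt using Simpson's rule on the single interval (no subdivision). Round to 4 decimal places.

S = (b−a)/6 · [f(-3) + 4f(-2.5) + f(-2)] = 0.166667·[(-60) + 4·(-35) + (-18)] = -36.3333.

-36.3333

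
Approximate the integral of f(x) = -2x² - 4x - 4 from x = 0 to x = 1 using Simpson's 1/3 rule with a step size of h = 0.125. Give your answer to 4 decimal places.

h = (1 − 0)/8 = 0.125.
Nodes x₀,…,x₈ = 0, 0.125, 0.25, 0.375, 0.5, 0.625, 0.75, 0.875, 1.
f(x) = -2x² - 4x - 4: f₀=-4, f₁=-4.53125, f₂=-5.125, f₃=-5.78125, f₄=-6.5, f₅=-7.28125, f₆=-8.125, f₇=-9.03125, f₈=-10.
(h/3)·[f₀ + 4f₁ + 2f₂ + 4f₃ + 2f₄ + 4f₅ + 2f₆ + 4f₇ + f₈] = 0.041667·(-160) = -6.6667.

-6.6667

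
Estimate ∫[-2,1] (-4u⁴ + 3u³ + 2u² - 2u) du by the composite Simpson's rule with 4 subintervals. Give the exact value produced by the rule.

h = (1 − (-2))/4 = 0.75.
Nodes u₀,…,u₄ = -2, -1.25, -0.5, 0.25, 1.
f(u) = -4u⁴ + 3u³ + 2u² - 2u: f₀=-76, f₁=-10, f₂=0.875, f₃=-0.34375, f₄=-1.
(h/3)·[f₀ + 4f₁ + 2f₂ + 4f₃ + f₄] = 0.25·(-116.625) = -29.15625.

-29.15625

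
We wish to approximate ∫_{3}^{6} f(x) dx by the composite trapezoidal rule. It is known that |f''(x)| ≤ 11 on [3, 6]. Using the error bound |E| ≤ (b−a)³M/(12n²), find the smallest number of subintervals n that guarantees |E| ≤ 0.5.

Need 297/(12n²) ≤ 0.5.
n² ≥ 297/(12·0.5) = 49.5 ⇒ n ≥ 7.0356, so the smallest n is 8.

8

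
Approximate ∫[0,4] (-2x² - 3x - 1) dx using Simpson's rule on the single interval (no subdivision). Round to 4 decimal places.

-70.6667

S = (b−a)/6 · [f(0) + 4f(2) + f(4)] = 0.666667·[(-1) + 4·(-15) + (-45)] = -70.6667.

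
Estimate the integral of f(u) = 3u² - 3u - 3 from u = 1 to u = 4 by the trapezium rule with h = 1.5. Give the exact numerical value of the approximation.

34.875

h = (4 − 1)/2 = 1.5.
Nodes u₀,…,u₂ = 1, 2.5, 4.
f(u) = 3u² - 3u - 3: f₀=-3, f₁=8.25, f₂=33.
(h/2)·[f₀ + 2f₁ + f₂] = 0.75·(46.5) = 34.875.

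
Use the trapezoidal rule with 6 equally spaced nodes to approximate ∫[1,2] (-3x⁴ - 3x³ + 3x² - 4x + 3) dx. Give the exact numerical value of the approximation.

-26.19984

h = (2 − 1)/5 = 0.2.
Nodes x₀,…,x₅ = 1, 1.2, 1.4, 1.6, 1.8, 2.
f(x) = -3x⁴ - 3x³ + 3x² - 4x + 3: f₀=-4, f₁=-8.8848, f₂=-16.4768, f₃=-27.6688, f₄=-43.4688, f₅=-65.
(h/2)·[f₀ + 2f₁ + 2f₂ + 2f₃ + 2f₄ + f₅] = 0.1·(-261.9984) = -26.19984.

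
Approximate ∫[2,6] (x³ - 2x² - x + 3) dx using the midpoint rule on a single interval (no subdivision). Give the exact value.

124

M = (b−a)·f(4) = 4·(31) = 124.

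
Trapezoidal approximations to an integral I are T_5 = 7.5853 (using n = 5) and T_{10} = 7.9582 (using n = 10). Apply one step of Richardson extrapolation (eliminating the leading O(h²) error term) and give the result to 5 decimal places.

R = (4·T_{10} − T_5) / 3 = (4·7.9582 − 7.5853)/3 = (24.2475)/3 = 8.08250.

8.08250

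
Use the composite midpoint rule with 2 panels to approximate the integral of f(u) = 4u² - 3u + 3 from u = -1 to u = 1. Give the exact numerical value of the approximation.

h = (1 − (-1))/2 = 1.
Midpoints m₁,…,m₂ = -0.5, 0.5.
f(m₁)=5.5, f(m₂)=2.5.
h·[f(m₁) + f(m₂)] = 1·(8) = 8.

8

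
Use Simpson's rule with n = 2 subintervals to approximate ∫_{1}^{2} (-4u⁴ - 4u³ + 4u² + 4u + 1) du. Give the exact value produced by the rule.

h = (2 − 1)/2 = 0.5.
Nodes u₀,…,u₂ = 1, 1.5, 2.
f(u) = -4u⁴ - 4u³ + 4u² + 4u + 1: f₀=1, f₁=-17.75, f₂=-71.
(h/3)·[f₀ + 4f₁ + f₂] = 0.166667·(-141) = -23.5.

-23.5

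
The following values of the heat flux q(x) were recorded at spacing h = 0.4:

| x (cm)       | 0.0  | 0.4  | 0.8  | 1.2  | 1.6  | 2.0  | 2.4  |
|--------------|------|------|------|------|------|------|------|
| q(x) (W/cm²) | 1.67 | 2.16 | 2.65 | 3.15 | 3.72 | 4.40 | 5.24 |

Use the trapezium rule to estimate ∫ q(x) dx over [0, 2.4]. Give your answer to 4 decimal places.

7.8140

h = 0.4, n = 6.
(h/2)·[y₀ + 2y₁ + 2y₂ + 2y₃ + 2y₄ + 2y₅ + y₆] = 0.2·(39.07) = 7.8140.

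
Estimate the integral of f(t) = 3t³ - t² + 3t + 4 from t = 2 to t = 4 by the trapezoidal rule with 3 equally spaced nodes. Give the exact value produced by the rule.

h = (4 − 2)/2 = 1.
Nodes t₀,…,t₂ = 2, 3, 4.
f(t) = 3t³ - t² + 3t + 4: f₀=30, f₁=85, f₂=192.
(h/2)·[f₀ + 2f₁ + f₂] = 0.5·(392) = 196.

196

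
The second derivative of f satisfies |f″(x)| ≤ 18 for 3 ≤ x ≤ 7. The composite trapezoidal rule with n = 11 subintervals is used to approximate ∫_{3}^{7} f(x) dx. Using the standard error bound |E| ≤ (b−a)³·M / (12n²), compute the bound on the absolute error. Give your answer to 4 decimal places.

|E| ≤ (4)³·18 / (12·11²) = 1152/1452 = 0.7934.

0.7934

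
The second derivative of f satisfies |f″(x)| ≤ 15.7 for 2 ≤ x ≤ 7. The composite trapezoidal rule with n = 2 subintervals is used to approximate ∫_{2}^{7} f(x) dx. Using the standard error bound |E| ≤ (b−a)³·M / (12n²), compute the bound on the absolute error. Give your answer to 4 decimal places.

|E| ≤ (5)³·15.7 / (12·2²) = 1962.5/48 = 40.8854.

40.8854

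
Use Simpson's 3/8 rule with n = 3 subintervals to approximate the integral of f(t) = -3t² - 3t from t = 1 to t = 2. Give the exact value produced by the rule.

h = (2 − 1)/3 = 0.333333.
Nodes t₀,…,t₃ = 1, 1.333333, 1.666667, 2.
f(t) = -3t² - 3t: f₀=-6, f₁=-9.333333, f₂=-13.333333, f₃=-18.
(3h/8)·[f₀ + 3f₁ + 3f₂ + f₃] = 0.125·(-92) = -11.5.

-11.5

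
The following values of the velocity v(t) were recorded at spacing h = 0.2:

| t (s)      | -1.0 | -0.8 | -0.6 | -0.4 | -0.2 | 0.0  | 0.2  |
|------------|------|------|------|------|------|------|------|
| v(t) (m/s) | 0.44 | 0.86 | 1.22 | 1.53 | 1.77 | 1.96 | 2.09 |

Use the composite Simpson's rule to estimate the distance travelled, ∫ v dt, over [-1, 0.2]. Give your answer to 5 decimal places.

h = 0.2, n = 6.
(h/3)·[y₀ + 4y₁ + 2y₂ + 4y₃ + 2y₄ + 4y₅ + y₆] = 0.066667·(25.91) = 1.72733.

1.72733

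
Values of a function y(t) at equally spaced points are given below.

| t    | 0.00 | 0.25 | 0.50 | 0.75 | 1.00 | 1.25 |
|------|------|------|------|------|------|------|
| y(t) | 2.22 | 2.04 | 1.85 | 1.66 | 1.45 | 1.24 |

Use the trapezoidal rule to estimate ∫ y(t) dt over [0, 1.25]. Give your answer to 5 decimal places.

2.18250

h = 0.25, n = 5.
(h/2)·[y₀ + 2y₁ + 2y₂ + 2y₃ + 2y₄ + y₅] = 0.125·(17.46) = 2.18250.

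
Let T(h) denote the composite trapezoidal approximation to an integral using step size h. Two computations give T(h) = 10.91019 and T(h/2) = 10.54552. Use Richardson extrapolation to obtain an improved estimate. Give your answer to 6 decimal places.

R = (4·T(h/2) − T(h)) / 3 = (4·10.54552 − 10.91019)/3 = (31.27189)/3 = 10.423963.

10.423963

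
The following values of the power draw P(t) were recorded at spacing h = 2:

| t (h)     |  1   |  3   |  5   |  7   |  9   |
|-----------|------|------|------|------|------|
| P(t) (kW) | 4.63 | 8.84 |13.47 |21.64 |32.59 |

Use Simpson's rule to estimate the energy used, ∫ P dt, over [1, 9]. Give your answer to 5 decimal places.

h = 2, n = 4.
(h/3)·[y₀ + 4y₁ + 2y₂ + 4y₃ + y₄] = 0.666667·(186.08) = 124.05333.

124.05333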